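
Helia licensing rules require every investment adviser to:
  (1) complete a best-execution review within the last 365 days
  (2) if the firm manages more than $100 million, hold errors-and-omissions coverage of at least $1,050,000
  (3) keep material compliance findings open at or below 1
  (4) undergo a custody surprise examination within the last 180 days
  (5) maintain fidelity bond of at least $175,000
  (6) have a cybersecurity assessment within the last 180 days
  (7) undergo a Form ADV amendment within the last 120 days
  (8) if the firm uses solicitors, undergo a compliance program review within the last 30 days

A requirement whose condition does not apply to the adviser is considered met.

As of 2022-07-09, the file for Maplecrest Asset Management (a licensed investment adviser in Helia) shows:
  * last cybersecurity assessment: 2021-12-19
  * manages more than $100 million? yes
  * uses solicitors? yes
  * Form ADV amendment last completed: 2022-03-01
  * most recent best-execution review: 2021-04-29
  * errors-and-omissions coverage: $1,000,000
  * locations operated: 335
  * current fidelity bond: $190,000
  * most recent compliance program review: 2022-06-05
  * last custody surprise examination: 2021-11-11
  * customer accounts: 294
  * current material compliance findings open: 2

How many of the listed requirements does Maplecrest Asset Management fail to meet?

7

1. best-execution review 436 days ago vs limit 365 → not met
2. condition 'manages more than $100 million' holds; errors-and-omissions coverage $1,000,000 < $1,050,000 → not met
3. material compliance findings open 2 > 1 → not met
4. custody surprise examination 240 days ago vs limit 180 → not met
5. fidelity bond $190,000 ≥ $175,000 → met
6. cybersecurity assessment 202 days ago vs limit 180 → not met
7. Form ADV amendment 130 days ago vs limit 120 → not met
8. condition 'uses solicitors' holds; compliance program review 34 days ago vs limit 30 → not met
Not met: 7 of 8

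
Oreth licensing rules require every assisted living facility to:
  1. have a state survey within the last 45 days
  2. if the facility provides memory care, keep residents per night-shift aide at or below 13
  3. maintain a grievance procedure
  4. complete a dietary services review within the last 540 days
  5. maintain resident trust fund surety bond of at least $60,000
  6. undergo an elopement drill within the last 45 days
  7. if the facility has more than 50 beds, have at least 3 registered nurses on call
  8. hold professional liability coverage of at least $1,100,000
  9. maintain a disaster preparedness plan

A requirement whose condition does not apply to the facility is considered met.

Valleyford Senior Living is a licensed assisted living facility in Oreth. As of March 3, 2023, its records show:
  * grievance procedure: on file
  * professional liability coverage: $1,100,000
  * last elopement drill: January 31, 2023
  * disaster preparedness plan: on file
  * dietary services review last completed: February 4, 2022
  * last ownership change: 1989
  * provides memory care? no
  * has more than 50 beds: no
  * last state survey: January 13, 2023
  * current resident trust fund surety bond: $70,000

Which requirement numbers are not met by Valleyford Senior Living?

1

1. state survey 49 days ago vs limit 45 → not met
2. condition 'provides memory care' does not hold → requirement n/a → met
3. grievance procedure present → met
4. dietary services review 392 days ago vs limit 540 → met
5. resident trust fund surety bond $70,000 ≥ $60,000 → met
6. elopement drill 31 days ago vs limit 45 → met
7. condition 'has more than 50 beds' does not hold → requirement n/a → met
8. professional liability coverage $1,100,000 ≥ $1,100,000 → met
9. disaster preparedness plan present → met
Not met: 1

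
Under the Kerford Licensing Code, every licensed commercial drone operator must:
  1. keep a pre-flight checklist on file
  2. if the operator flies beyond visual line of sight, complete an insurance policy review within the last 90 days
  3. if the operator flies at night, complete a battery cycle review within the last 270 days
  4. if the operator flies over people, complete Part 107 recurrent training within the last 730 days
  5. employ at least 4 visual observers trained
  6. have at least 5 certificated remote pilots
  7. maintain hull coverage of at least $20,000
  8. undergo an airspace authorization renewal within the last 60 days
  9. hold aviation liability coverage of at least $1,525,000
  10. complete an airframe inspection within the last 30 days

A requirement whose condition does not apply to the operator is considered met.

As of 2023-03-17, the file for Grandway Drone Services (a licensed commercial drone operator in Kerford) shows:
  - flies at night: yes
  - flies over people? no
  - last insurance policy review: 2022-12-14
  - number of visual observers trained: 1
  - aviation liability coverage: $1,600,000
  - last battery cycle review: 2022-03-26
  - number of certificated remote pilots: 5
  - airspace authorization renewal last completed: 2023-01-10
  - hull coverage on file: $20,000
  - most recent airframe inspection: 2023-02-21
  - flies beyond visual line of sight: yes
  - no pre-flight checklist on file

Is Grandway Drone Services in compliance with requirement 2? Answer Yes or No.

No

2. condition 'flies beyond visual line of sight' holds; insurance policy review 93 days ago vs limit 90 → not met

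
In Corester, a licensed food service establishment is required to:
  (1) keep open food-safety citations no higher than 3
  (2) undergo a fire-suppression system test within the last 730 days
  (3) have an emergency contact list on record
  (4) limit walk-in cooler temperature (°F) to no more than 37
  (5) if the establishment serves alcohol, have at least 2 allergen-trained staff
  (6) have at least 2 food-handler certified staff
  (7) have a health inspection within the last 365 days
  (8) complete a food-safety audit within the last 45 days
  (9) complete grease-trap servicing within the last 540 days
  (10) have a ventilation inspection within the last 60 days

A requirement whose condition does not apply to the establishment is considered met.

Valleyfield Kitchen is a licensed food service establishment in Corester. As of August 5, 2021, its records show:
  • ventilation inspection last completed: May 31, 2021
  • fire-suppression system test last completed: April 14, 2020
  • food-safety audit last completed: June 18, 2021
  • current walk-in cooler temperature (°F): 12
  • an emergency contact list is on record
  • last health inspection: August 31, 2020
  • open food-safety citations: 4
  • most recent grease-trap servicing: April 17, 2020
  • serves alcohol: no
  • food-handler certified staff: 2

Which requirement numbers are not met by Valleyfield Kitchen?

1, 8, 10

1. open food-safety citations 4 > 3 → not met
2. fire-suppression system test 478 days ago vs limit 730 → met
3. emergency contact list present → met
4. walk-in cooler temperature (°F) 12 ≤ 37 → met
5. condition 'serves alcohol' does not hold → requirement n/a → met
6. food-handler certified staff 2 ≥ 2 → met
7. health inspection 339 days ago vs limit 365 → met
8. food-safety audit 48 days ago vs limit 45 → not met
9. grease-trap servicing 475 days ago vs limit 540 → met
10. ventilation inspection 66 days ago vs limit 60 → not met
Not met: 1, 8, 10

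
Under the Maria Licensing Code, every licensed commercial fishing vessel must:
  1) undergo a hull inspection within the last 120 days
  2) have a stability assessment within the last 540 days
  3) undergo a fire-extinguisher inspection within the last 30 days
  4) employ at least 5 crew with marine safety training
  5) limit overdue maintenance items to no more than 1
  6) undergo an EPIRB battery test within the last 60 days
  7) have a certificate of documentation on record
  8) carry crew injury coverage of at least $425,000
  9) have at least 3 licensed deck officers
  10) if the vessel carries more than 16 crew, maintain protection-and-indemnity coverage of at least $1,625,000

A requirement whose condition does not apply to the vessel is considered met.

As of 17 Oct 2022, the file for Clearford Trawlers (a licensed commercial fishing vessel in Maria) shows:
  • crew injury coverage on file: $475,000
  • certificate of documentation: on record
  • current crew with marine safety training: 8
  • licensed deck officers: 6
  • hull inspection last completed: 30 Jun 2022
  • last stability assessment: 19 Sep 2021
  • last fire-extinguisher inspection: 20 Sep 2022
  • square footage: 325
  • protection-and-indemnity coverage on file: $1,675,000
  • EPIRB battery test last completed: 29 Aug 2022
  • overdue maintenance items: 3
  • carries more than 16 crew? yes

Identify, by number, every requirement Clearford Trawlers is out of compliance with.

1. hull inspection 109 days ago vs limit 120 → met
2. stability assessment 393 days ago vs limit 540 → met
3. fire-extinguisher inspection 27 days ago vs limit 30 → met
4. crew with marine safety training 8 ≥ 5 → met
5. overdue maintenance items 3 > 1 → not met
6. EPIRB battery test 49 days ago vs limit 60 → met
7. certificate of documentation present → met
8. crew injury coverage $475,000 ≥ $425,000 → met
9. licensed deck officers 6 ≥ 3 → met
10. condition 'carries more than 16 crew' holds; protection-and-indemnity coverage $1,675,000 ≥ $1,625,000 → met
Not met: 5

5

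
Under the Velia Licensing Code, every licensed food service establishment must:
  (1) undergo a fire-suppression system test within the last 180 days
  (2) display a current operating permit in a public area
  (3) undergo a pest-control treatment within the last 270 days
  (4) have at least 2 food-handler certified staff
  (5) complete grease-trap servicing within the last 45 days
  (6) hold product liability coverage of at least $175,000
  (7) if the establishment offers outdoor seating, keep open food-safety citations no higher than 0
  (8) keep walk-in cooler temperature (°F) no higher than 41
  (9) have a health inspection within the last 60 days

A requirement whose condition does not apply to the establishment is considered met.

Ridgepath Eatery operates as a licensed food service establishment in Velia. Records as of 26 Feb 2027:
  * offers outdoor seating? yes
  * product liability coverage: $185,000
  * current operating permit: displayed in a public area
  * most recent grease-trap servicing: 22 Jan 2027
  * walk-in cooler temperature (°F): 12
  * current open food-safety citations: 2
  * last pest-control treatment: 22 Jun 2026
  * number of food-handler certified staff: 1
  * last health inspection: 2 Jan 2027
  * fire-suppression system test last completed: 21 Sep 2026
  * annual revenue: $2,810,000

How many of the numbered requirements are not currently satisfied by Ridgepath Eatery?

2

1. fire-suppression system test 158 days ago vs limit 180 → met
2. current operating permit present → met
3. pest-control treatment 249 days ago vs limit 270 → met
4. food-handler certified staff 1 < 2 → not met
5. grease-trap servicing 35 days ago vs limit 45 → met
6. product liability coverage $185,000 ≥ $175,000 → met
7. condition 'offers outdoor seating' holds; open food-safety citations 2 > 0 → not met
8. walk-in cooler temperature (°F) 12 ≤ 41 → met
9. health inspection 55 days ago vs limit 60 → met
Not met: 2 of 9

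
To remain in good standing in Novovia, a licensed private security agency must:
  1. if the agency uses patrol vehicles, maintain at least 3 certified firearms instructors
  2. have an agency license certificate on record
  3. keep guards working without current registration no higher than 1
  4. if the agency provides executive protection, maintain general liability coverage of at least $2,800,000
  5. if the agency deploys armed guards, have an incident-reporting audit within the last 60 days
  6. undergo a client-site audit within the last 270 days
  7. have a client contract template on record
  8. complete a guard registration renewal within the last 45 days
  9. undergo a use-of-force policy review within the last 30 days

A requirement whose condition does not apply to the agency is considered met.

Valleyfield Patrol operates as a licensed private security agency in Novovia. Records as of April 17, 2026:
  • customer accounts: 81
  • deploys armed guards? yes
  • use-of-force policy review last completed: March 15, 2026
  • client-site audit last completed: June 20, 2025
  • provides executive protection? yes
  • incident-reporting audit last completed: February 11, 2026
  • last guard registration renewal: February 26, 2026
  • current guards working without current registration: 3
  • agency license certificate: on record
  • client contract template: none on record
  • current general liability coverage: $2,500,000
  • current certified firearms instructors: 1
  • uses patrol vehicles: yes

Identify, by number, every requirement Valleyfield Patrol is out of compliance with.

1. condition 'uses patrol vehicles' holds; certified firearms instructors 1 < 3 → not met
2. agency license certificate present → met
3. guards working without current registration 3 > 1 → not met
4. condition 'provides executive protection' holds; general liability coverage $2,500,000 < $2,800,000 → not met
5. condition 'deploys armed guards' holds; incident-reporting audit 65 days ago vs limit 60 → not met
6. client-site audit 301 days ago vs limit 270 → not met
7. client contract template absent → not met
8. guard registration renewal 50 days ago vs limit 45 → not met
9. use-of-force policy review 33 days ago vs limit 30 → not met
Not met: 1, 3, 4, 5, 6, 7, 8, 9

1, 3, 4, 5, 6, 7, 8, 9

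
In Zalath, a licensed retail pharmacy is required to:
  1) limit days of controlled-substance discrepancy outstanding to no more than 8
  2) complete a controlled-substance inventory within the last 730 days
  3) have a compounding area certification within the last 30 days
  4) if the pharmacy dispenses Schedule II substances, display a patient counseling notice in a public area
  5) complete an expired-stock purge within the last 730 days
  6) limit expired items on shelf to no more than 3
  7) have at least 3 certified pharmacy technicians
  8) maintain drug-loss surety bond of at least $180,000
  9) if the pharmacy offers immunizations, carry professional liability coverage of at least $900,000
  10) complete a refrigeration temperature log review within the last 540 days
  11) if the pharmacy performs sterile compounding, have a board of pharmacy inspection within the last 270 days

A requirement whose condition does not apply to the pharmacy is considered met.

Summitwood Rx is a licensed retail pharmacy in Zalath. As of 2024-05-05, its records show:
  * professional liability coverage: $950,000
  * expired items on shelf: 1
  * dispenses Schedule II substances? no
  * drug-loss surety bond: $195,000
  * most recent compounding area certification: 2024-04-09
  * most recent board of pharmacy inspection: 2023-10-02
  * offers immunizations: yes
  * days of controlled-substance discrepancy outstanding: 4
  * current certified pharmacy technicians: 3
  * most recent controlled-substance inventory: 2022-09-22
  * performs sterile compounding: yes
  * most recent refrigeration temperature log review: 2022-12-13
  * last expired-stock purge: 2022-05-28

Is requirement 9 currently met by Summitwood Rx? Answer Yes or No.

Yes

9. condition 'offers immunizations' holds; professional liability coverage $950,000 ≥ $900,000 → met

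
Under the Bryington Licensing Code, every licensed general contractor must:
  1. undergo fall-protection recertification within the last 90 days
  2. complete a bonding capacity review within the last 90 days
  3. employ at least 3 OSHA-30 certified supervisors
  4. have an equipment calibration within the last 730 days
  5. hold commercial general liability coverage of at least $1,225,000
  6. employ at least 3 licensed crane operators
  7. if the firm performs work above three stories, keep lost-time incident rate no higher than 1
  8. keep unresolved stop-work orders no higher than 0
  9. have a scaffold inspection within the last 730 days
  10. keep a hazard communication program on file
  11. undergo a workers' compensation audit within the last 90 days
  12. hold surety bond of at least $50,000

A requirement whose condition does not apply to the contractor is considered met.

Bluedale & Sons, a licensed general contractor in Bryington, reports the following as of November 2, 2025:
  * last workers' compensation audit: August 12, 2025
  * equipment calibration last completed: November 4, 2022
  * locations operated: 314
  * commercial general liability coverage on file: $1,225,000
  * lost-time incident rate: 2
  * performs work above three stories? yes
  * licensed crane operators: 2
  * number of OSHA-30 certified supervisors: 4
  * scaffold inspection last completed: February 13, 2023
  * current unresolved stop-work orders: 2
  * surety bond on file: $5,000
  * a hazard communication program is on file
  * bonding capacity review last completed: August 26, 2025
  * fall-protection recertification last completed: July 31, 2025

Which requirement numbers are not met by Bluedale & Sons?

1. fall-protection recertification 94 days ago vs limit 90 → not met
2. bonding capacity review 68 days ago vs limit 90 → met
3. OSHA-30 certified supervisors 4 ≥ 3 → met
4. equipment calibration 1094 days ago vs limit 730 → not met
5. commercial general liability coverage $1,225,000 ≥ $1,225,000 → met
6. licensed crane operators 2 < 3 → not met
7. condition 'performs work above three stories' holds; lost-time incident rate 2 > 1 → not met
8. unresolved stop-work orders 2 > 0 → not met
9. scaffold inspection 993 days ago vs limit 730 → not met
10. hazard communication program present → met
11. workers' compensation audit 82 days ago vs limit 90 → met
12. surety bond $5,000 < $50,000 → not met
Not met: 1, 4, 6, 7, 8, 9, 12

1, 4, 6, 7, 8, 9, 12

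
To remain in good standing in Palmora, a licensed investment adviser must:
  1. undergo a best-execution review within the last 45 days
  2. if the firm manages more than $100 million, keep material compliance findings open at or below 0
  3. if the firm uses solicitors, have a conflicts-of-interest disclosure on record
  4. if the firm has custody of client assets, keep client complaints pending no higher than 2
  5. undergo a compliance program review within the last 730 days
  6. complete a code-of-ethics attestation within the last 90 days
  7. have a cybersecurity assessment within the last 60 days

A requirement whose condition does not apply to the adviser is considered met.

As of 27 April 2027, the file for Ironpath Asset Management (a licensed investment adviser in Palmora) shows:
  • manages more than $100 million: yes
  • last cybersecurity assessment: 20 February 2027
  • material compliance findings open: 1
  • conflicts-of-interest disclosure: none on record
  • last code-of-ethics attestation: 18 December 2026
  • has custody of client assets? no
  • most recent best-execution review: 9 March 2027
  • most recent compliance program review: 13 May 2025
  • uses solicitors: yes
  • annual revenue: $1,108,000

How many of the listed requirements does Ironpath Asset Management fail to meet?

5

1. best-execution review 49 days ago vs limit 45 → not met
2. condition 'manages more than $100 million' holds; material compliance findings open 1 > 0 → not met
3. condition 'uses solicitors' holds; conflicts-of-interest disclosure absent → not met
4. condition 'has custody of client assets' does not hold → requirement n/a → met
5. compliance program review 714 days ago vs limit 730 → met
6. code-of-ethics attestation 130 days ago vs limit 90 → not met
7. cybersecurity assessment 66 days ago vs limit 60 → not met
Not met: 5 of 7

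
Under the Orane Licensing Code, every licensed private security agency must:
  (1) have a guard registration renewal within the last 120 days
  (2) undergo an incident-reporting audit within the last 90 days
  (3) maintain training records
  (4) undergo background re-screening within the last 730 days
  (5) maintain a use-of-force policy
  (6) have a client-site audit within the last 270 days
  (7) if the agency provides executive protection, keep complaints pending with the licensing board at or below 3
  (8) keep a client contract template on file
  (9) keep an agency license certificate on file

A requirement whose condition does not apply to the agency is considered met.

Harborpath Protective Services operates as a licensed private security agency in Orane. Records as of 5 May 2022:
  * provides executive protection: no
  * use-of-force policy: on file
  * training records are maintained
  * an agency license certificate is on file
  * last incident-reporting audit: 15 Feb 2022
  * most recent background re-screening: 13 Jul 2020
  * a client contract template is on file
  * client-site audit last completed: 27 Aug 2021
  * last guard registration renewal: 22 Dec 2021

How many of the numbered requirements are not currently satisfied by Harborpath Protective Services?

1

1. guard registration renewal 134 days ago vs limit 120 → not met
2. incident-reporting audit 79 days ago vs limit 90 → met
3. training records present → met
4. background re-screening 661 days ago vs limit 730 → met
5. use-of-force policy present → met
6. client-site audit 251 days ago vs limit 270 → met
7. condition 'provides executive protection' does not hold → requirement n/a → met
8. client contract template present → met
9. agency license certificate present → met
Not met: 1 of 9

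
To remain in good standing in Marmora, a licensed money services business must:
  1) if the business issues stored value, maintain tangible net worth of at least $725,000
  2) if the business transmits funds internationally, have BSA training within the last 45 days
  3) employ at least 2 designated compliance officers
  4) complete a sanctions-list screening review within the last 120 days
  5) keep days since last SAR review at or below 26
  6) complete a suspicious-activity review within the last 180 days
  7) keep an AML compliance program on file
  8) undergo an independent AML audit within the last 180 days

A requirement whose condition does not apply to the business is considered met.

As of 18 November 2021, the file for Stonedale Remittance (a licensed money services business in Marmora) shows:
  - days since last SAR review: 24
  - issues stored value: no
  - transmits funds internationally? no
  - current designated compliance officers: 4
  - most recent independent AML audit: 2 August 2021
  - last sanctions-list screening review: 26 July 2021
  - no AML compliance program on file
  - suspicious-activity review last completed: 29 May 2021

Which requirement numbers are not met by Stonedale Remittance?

7

1. condition 'issues stored value' does not hold → requirement n/a → met
2. condition 'transmits funds internationally' does not hold → requirement n/a → met
3. designated compliance officers 4 ≥ 2 → met
4. sanctions-list screening review 115 days ago vs limit 120 → met
5. days since last SAR review 24 ≤ 26 → met
6. suspicious-activity review 173 days ago vs limit 180 → met
7. AML compliance program absent → not met
8. independent AML audit 108 days ago vs limit 180 → met
Not met: 7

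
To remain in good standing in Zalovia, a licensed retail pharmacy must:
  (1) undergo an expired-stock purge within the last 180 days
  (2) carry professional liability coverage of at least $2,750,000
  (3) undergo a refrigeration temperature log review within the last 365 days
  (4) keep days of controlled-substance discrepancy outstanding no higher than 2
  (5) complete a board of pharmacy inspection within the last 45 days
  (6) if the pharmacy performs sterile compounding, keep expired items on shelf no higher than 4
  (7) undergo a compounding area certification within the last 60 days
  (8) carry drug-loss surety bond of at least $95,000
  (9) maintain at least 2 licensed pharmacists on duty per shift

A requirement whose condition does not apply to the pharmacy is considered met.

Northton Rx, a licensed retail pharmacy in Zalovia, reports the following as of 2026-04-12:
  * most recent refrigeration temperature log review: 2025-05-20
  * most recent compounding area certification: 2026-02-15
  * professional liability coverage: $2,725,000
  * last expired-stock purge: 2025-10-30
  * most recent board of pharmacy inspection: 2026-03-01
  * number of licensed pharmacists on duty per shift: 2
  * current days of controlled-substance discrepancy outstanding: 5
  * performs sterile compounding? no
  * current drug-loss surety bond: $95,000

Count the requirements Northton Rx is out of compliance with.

1. expired-stock purge 164 days ago vs limit 180 → met
2. professional liability coverage $2,725,000 < $2,750,000 → not met
3. refrigeration temperature log review 327 days ago vs limit 365 → met
4. days of controlled-substance discrepancy outstanding 5 > 2 → not met
5. board of pharmacy inspection 42 days ago vs limit 45 → met
6. condition 'performs sterile compounding' does not hold → requirement n/a → met
7. compounding area certification 56 days ago vs limit 60 → met
8. drug-loss surety bond $95,000 ≥ $95,000 → met
9. licensed pharmacists on duty per shift 2 ≥ 2 → met
Not met: 2 of 9

2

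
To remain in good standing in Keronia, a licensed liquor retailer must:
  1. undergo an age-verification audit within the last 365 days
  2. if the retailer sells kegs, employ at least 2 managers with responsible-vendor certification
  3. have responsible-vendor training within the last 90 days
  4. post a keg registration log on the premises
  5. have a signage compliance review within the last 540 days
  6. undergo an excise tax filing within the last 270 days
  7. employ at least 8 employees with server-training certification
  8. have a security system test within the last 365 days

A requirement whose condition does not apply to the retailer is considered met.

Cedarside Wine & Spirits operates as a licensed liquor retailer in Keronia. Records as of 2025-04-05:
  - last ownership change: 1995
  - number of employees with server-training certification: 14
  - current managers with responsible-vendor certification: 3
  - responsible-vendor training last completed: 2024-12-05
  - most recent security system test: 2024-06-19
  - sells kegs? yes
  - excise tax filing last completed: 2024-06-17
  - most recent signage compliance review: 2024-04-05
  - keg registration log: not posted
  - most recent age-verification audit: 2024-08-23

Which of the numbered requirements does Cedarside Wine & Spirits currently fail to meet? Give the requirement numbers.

3, 4, 6

1. age-verification audit 225 days ago vs limit 365 → met
2. condition 'sells kegs' holds; managers with responsible-vendor certification 3 ≥ 2 → met
3. responsible-vendor training 121 days ago vs limit 90 → not met
4. keg registration log absent → not met
5. signage compliance review 365 days ago vs limit 540 → met
6. excise tax filing 292 days ago vs limit 270 → not met
7. employees with server-training certification 14 ≥ 8 → met
8. security system test 290 days ago vs limit 365 → met
Not met: 3, 4, 6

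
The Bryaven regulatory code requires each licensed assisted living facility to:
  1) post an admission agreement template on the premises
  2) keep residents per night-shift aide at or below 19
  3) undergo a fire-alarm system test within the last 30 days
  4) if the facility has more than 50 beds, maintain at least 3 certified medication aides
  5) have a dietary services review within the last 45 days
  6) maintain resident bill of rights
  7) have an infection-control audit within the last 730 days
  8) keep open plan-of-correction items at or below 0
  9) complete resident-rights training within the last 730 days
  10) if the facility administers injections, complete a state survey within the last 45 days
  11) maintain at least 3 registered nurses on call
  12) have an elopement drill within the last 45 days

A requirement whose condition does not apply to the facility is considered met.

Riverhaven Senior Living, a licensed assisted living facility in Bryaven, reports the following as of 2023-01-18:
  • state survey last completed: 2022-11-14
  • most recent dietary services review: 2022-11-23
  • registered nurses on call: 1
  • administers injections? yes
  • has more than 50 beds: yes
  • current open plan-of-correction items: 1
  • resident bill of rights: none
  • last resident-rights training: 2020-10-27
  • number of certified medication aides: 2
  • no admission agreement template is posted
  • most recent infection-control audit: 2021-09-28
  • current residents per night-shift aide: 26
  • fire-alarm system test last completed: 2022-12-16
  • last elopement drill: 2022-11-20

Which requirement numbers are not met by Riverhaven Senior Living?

1, 2, 3, 4, 5, 6, 8, 9, 10, 11, 12

1. admission agreement template absent → not met
2. residents per night-shift aide 26 > 19 → not met
3. fire-alarm system test 33 days ago vs limit 30 → not met
4. condition 'has more than 50 beds' holds; certified medication aides 2 < 3 → not met
5. dietary services review 56 days ago vs limit 45 → not met
6. resident bill of rights absent → not met
7. infection-control audit 477 days ago vs limit 730 → met
8. open plan-of-correction items 1 > 0 → not met
9. resident-rights training 813 days ago vs limit 730 → not met
10. condition 'administers injections' holds; state survey 65 days ago vs limit 45 → not met
11. registered nurses on call 1 < 3 → not met
12. elopement drill 59 days ago vs limit 45 → not met
Not met: 1, 2, 3, 4, 5, 6, 8, 9, 10, 11, 12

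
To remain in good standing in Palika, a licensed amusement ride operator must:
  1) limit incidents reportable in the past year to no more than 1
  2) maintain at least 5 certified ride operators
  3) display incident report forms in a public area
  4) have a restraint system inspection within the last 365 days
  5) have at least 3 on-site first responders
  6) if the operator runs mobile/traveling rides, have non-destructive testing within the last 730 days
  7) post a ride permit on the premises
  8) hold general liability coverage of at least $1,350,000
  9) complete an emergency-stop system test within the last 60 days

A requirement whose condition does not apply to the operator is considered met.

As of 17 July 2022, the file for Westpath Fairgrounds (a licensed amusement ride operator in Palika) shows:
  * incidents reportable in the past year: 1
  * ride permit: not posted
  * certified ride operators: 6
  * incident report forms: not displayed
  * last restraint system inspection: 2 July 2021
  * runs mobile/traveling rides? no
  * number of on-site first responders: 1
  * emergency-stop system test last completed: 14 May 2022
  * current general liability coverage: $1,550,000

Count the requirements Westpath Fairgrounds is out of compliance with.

5

1. incidents reportable in the past year 1 ≤ 1 → met
2. certified ride operators 6 ≥ 5 → met
3. incident report forms absent → not met
4. restraint system inspection 380 days ago vs limit 365 → not met
5. on-site first responders 1 < 3 → not met
6. condition 'runs mobile/traveling rides' does not hold → requirement n/a → met
7. ride permit absent → not met
8. general liability coverage $1,550,000 ≥ $1,350,000 → met
9. emergency-stop system test 64 days ago vs limit 60 → not met
Not met: 5 of 9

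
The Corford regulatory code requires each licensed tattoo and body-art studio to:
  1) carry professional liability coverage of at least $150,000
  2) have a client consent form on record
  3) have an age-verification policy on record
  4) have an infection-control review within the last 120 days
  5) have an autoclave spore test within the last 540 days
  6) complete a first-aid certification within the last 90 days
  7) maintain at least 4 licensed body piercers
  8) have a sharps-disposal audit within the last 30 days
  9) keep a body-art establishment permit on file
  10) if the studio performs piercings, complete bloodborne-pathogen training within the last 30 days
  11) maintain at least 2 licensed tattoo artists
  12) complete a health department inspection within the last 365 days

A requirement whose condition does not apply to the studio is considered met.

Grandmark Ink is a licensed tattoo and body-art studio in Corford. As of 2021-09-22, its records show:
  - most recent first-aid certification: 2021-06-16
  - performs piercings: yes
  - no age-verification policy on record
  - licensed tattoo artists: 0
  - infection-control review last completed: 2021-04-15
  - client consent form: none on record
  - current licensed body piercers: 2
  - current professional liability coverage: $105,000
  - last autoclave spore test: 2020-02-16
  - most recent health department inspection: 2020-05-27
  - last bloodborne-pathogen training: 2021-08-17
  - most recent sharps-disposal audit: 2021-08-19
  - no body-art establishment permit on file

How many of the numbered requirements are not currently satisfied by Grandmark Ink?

12

1. professional liability coverage $105,000 < $150,000 → not met
2. client consent form absent → not met
3. age-verification policy absent → not met
4. infection-control review 160 days ago vs limit 120 → not met
5. autoclave spore test 584 days ago vs limit 540 → not met
6. first-aid certification 98 days ago vs limit 90 → not met
7. licensed body piercers 2 < 4 → not met
8. sharps-disposal audit 34 days ago vs limit 30 → not met
9. body-art establishment permit absent → not met
10. condition 'performs piercings' holds; bloodborne-pathogen training 36 days ago vs limit 30 → not met
11. licensed tattoo artists 0 < 2 → not met
12. health department inspection 483 days ago vs limit 365 → not met
Not met: 12 of 12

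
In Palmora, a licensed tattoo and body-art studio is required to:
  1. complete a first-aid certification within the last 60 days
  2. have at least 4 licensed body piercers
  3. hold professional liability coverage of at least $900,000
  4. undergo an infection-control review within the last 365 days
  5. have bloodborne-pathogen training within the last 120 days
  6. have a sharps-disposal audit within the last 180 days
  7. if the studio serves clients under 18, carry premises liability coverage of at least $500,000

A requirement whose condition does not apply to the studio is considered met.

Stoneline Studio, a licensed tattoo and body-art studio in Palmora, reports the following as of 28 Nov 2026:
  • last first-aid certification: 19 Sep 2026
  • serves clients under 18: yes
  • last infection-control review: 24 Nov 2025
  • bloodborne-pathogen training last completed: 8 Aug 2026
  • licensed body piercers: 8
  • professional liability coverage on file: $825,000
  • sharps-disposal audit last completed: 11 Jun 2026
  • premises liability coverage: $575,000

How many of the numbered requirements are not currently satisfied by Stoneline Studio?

3

1. first-aid certification 70 days ago vs limit 60 → not met
2. licensed body piercers 8 ≥ 4 → met
3. professional liability coverage $825,000 < $900,000 → not met
4. infection-control review 369 days ago vs limit 365 → not met
5. bloodborne-pathogen training 112 days ago vs limit 120 → met
6. sharps-disposal audit 170 days ago vs limit 180 → met
7. condition 'serves clients under 18' holds; premises liability coverage $575,000 ≥ $500,000 → met
Not met: 3 of 7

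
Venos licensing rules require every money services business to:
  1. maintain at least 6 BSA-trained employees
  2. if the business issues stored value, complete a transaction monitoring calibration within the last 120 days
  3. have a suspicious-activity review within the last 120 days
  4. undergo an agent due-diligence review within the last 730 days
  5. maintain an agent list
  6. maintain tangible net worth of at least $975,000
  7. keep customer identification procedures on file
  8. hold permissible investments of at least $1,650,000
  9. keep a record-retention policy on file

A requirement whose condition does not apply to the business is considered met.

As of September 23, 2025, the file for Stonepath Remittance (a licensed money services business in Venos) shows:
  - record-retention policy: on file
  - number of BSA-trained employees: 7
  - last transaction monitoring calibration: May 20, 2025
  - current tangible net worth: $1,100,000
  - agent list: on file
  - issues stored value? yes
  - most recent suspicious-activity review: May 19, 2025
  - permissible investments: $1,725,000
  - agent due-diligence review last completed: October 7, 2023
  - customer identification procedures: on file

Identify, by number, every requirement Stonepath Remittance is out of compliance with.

2, 3

1. BSA-trained employees 7 ≥ 6 → met
2. condition 'issues stored value' holds; transaction monitoring calibration 126 days ago vs limit 120 → not met
3. suspicious-activity review 127 days ago vs limit 120 → not met
4. agent due-diligence review 717 days ago vs limit 730 → met
5. agent list present → met
6. tangible net worth $1,100,000 ≥ $975,000 → met
7. customer identification procedures present → met
8. permissible investments $1,725,000 ≥ $1,650,000 → met
9. record-retention policy present → met
Not met: 2, 3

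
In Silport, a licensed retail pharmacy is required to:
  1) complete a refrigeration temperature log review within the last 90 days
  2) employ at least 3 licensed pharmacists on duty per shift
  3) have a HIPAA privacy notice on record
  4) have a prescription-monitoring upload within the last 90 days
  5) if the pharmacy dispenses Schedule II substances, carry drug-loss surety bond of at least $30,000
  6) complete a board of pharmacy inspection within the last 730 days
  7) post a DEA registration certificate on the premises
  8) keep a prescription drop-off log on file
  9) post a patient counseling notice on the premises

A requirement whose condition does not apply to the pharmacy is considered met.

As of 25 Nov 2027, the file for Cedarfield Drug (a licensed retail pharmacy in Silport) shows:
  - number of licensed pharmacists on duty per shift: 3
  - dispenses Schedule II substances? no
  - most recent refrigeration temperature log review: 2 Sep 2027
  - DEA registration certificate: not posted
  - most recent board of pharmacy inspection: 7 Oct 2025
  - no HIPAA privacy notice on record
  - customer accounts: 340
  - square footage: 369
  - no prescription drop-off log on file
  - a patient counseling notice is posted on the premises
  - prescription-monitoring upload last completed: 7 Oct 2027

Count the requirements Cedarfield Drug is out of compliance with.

4

1. refrigeration temperature log review 84 days ago vs limit 90 → met
2. licensed pharmacists on duty per shift 3 ≥ 3 → met
3. HIPAA privacy notice absent → not met
4. prescription-monitoring upload 49 days ago vs limit 90 → met
5. condition 'dispenses Schedule II substances' does not hold → requirement n/a → met
6. board of pharmacy inspection 779 days ago vs limit 730 → not met
7. DEA registration certificate absent → not met
8. prescription drop-off log absent → not met
9. patient counseling notice present → met
Not met: 4 of 9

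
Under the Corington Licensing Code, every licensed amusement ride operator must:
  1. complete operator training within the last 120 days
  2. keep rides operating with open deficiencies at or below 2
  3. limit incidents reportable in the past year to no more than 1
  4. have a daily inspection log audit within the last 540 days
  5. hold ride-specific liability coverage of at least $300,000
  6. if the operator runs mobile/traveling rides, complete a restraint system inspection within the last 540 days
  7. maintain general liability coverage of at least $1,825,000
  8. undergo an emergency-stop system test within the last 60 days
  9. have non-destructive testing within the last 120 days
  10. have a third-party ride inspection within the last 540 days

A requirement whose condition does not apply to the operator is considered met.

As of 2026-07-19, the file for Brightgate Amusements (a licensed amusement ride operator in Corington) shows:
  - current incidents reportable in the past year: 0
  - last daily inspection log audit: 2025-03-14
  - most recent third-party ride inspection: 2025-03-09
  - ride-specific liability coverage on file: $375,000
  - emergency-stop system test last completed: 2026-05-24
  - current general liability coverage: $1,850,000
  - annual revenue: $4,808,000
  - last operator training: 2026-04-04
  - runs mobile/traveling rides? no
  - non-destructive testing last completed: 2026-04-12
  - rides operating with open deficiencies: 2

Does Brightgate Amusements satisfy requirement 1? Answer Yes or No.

1. operator training 106 days ago vs limit 120 → met

Yes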